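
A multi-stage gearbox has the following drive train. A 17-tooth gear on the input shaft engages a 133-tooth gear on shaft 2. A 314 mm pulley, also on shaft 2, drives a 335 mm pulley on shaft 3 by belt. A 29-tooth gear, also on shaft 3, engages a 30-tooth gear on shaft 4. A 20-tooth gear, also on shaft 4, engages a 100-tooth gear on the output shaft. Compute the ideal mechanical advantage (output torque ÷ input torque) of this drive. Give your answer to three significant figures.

43.2

Each stage contributes driven/driver: gear mesh 133/17 = 7.8235, belt 335/314 = 1.0669, gear mesh 30/29 = 1.0345, gear mesh 100/20 = 5.
Overall: 7.8235 × 1.0669 × 1.0345 × 5 = 43.173.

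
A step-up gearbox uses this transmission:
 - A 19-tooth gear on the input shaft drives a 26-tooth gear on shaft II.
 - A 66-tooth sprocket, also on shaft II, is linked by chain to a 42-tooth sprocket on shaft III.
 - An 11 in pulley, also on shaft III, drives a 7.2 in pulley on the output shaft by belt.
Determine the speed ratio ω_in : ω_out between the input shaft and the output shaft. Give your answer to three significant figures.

Each stage contributes driven/driver: gear mesh 26/19 = 1.3684, chain 42/66 = 0.63636, belt 7.2/11 = 0.65455.
Overall: 1.3684 × 0.63636 × 0.65455 = 0.56999.

0.570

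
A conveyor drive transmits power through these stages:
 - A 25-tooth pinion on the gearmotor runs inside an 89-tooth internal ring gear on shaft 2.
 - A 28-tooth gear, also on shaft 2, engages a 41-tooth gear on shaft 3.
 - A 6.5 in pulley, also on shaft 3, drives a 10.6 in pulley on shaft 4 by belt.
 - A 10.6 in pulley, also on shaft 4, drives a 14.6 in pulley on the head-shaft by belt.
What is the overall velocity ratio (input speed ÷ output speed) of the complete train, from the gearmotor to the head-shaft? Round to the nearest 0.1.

Each stage contributes driven/driver: internal gear 89/25 = 3.56, gear mesh 41/28 = 1.4643, belt 10.6/6.5 = 1.6308, belt 14.6/10.6 = 1.3774.
Overall: 3.56 × 1.4643 × 1.6308 × 1.3774 = 11.709.

11.7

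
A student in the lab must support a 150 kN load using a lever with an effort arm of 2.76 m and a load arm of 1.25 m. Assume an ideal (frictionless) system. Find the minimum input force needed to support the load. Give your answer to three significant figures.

67.9 kN

Lever MA = effort arm / load arm = 2.76/1.25 = 2.208.
Effort = load / MA = 150 / 2.208 = 67.935 kN.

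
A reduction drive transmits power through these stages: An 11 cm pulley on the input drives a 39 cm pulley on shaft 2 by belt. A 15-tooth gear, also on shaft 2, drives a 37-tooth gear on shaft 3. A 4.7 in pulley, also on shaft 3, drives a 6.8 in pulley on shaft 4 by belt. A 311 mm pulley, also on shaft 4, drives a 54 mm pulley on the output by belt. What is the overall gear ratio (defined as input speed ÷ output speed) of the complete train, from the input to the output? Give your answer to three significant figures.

2.20

Each stage contributes driven/driver: belt 39/11 = 3.5455, gear mesh 37/15 = 2.4667, belt 6.8/4.7 = 1.4468, belt 54/311 = 0.17363.
Overall: 3.5455 × 2.4667 × 1.4468 × 0.17363 = 2.197.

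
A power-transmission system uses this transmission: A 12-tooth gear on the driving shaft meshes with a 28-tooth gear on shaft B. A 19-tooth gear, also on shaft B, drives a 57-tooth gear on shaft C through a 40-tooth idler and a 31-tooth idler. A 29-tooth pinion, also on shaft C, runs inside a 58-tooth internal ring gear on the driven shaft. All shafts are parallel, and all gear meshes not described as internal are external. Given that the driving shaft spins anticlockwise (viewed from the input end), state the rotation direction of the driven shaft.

anticlockwise

the driving shaft → shaft B: external mesh, 1 reversal → CW.
shaft B → shaft C: driver → idler → idler → driven is 3 external meshes, 3 reversals → CCW.
shaft C → the driven shaft: internal mesh, same direction → CCW.
4 reversals in total — an even number — so the driven shaft turns the same way as the driving shaft.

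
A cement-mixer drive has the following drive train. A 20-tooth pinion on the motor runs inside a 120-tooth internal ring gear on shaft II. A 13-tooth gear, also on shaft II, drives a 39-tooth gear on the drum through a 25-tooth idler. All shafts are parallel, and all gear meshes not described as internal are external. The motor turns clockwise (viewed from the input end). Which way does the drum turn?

clockwise

the motor → shaft II: internal mesh, same direction → CW.
shaft II → the drum: driver → idler → driven is 2 external meshes, 2 reversals → CW.
2 reversals in total — an even number — so the drum turns the same way as the motor.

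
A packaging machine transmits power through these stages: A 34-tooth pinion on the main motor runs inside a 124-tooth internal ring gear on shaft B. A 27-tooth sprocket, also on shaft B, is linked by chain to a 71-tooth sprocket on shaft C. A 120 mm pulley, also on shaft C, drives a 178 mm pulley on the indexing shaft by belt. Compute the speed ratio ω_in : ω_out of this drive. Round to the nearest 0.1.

14.2

Each stage contributes driven/driver: internal gear 124/34 = 3.6471, chain 71/27 = 2.6296, belt 178/120 = 1.4833.
Overall: 3.6471 × 2.6296 × 1.4833 = 14.226.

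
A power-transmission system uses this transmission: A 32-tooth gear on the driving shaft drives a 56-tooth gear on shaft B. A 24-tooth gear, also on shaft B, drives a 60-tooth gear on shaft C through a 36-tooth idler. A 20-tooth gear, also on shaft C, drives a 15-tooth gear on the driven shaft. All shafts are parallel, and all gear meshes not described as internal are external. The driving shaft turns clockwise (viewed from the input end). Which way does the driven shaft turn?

the driving shaft → shaft B: external mesh, 1 reversal → CCW.
shaft B → shaft C: driver → idler → driven is 2 external meshes, 2 reversals → CCW.
shaft C → the driven shaft: external mesh, 1 reversal → CW.
4 reversals in total — an even number — so the driven shaft turns the same way as the driving shaft.

clockwise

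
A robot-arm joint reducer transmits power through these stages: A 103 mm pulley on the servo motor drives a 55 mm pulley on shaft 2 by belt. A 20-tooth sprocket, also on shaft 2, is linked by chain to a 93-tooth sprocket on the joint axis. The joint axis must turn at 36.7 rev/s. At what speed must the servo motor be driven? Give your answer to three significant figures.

91.1 rev/s

Overall ratio R = 0.53398 × 4.65 = 2.483.
Required input speed = output speed × R = 36.7 × 2.483 = 91.126 rev/s.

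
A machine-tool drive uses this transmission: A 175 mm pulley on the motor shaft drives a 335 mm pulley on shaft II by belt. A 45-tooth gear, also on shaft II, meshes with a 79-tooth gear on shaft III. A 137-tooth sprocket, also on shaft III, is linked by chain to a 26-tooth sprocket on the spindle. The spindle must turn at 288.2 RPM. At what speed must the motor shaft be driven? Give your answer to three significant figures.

Overall ratio R = 1.9143 × 1.7556 × 0.18978 = 0.63778.
Required input speed = output speed × R = 288.2 × 0.63778 = 183.81 RPM.

184 RPM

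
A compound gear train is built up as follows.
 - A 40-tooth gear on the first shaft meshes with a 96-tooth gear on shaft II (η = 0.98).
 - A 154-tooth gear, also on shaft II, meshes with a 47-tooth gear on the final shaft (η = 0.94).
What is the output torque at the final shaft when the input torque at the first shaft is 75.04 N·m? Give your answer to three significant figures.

50.6 N·m

After the gear mesh (96/40): 75.04 × 2.4 × 0.98 = 176.49 N·m
After the gear mesh (47/154): 176.49 × 0.30519 × 0.94 = 50.633 N·m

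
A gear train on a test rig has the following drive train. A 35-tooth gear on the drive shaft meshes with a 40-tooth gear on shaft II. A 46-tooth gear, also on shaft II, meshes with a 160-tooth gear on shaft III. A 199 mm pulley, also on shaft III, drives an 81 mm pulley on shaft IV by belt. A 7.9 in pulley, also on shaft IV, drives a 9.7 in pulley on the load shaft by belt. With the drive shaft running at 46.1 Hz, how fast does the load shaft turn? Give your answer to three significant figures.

23.2 Hz

Gear mesh: ratio = 40/35 = 1.1429, so shaft II turns at 46.1 / 1.1429 = 40.338 Hz.
Gear mesh: ratio = 160/46 = 3.4783, so shaft III turns at 40.338 / 3.4783 = 11.597 Hz.
Belt: ratio = 81/199 = 0.40704, so shaft IV turns at 11.597 / 0.40704 = 28.491 Hz.
Belt: ratio = 9.7/7.9 = 1.2278, so the load shaft turns at 28.491 / 1.2278 = 23.204 Hz.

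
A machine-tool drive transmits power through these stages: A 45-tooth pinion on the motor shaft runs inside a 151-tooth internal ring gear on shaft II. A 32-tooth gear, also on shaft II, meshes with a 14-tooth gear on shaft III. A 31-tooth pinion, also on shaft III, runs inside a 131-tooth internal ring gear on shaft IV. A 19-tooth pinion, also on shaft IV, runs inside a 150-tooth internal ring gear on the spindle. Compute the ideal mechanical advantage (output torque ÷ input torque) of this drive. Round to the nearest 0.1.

Each stage contributes driven/driver: internal gear 151/45 = 3.3556, gear mesh 14/32 = 0.4375, internal gear 131/31 = 4.2258, internal gear 150/19 = 7.8947.
Overall: 3.3556 × 0.4375 × 4.2258 × 7.8947 = 48.977.

49.0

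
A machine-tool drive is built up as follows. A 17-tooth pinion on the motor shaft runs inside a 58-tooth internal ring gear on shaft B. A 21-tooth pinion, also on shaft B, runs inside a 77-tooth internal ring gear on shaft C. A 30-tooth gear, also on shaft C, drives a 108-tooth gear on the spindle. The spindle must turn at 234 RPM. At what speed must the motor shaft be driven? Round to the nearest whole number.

Overall ratio R = 3.4118 × 3.6667 × 3.6 = 45.035.
Required input speed = output speed × R = 234 × 45.035 = 10538 RPM.

10538 RPM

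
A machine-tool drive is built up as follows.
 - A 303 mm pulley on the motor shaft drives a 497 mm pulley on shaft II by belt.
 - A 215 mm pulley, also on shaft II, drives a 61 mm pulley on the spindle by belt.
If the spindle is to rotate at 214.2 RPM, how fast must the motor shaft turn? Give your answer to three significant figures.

Overall ratio R = 1.6403 × 0.28372 = 0.46538.
Required input speed = output speed × R = 214.2 × 0.46538 = 99.684 RPM.

99.7 RPM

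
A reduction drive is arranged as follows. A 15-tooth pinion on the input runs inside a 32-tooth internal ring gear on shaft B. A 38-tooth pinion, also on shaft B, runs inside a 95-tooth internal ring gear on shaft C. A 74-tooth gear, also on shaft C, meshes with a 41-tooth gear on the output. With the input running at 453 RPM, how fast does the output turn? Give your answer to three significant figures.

internal gear 32/15 = 2.1333 → 453/2.1333 = 212.34 RPM
internal gear 95/38 = 2.5 → 212.34/2.5 = 84.938 RPM
gear mesh 41/74 = 0.55405 → 84.938/0.55405 = 153.3 RPM

153 RPM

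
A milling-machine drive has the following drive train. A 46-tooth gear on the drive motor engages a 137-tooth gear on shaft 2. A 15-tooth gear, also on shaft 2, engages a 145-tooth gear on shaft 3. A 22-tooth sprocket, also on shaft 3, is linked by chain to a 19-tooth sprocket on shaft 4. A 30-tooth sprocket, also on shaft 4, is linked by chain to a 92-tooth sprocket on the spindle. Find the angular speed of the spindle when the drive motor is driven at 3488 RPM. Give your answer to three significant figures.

45.7 RPM

Gear mesh: ratio = 137/46 = 2.9783, so shaft 2 turns at 3488 / 2.9783 = 1171.2 RPM.
Gear mesh: ratio = 145/15 = 9.6667, so shaft 3 turns at 1171.2 / 9.6667 = 121.15 RPM.
Chain: ratio = 19/22 = 0.86364, so shaft 4 turns at 121.15 / 0.86364 = 140.28 RPM.
Chain: ratio = 92/30 = 3.0667, so the spindle turns at 140.28 / 3.0667 = 45.745 RPM.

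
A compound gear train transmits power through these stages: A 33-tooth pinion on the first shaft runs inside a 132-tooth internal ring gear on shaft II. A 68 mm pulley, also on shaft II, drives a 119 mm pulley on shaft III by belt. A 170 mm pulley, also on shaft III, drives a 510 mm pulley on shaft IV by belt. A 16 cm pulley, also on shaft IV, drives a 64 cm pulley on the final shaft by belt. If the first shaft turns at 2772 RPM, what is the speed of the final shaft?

33 RPM

Internal gear: ratio = 132/33 = 4, so shaft II turns at 2772 / 4 = 693 RPM.
Belt: ratio = 119/68 = 1.75, so shaft III turns at 693 / 1.75 = 396 RPM.
Belt: ratio = 510/170 = 3, so shaft IV turns at 396 / 3 = 132 RPM.
Belt: ratio = 64/16 = 4, so the final shaft turns at 132 / 4 = 33 RPM.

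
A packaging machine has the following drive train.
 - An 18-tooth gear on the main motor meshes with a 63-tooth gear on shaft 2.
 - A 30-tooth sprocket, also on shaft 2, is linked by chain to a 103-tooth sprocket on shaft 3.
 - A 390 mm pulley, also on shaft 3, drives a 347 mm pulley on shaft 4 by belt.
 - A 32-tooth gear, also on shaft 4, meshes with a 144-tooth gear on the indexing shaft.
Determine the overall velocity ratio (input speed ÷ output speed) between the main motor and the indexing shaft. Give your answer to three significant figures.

Each stage contributes driven/driver: gear mesh 63/18 = 3.5, chain 103/30 = 3.4333, belt 347/390 = 0.88974, gear mesh 144/32 = 4.5.
Overall: 3.5 × 3.4333 × 0.88974 × 4.5 = 48.113.

48.1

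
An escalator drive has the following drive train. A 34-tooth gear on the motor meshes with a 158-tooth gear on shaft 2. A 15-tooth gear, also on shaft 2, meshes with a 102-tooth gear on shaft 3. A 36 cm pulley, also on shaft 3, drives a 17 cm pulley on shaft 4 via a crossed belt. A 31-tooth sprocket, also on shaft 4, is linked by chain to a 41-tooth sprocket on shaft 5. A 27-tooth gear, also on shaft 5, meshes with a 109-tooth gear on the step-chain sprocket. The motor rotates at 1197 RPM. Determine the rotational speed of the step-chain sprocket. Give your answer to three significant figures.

gear mesh 158/34 = 4.6471 → 1197/4.6471 = 257.58 RPM
gear mesh 102/15 = 6.8 → 257.58/6.8 = 37.88 RPM
belt 17/36 = 0.47222 → 37.88/0.47222 = 80.216 RPM
chain 41/31 = 1.3226 → 80.216/1.3226 = 60.651 RPM
gear mesh 109/27 = 4.037 → 60.651/4.037 = 15.024 RPM

15.0 RPM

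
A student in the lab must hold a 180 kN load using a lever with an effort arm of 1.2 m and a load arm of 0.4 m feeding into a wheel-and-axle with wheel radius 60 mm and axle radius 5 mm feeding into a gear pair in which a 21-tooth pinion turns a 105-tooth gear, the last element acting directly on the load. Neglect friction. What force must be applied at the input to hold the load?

1 kN

Lever MA = effort arm / load arm = 1.2/0.4 = 3.
Wheel-and-axle MA = R/r = 60/5 = 12.
Gear pair MA = 105/21 = 5.
Combined ideal MA = 3 × 12 × 5 = 180.
Effort = load / MA = 180 / 180 = 1 kN.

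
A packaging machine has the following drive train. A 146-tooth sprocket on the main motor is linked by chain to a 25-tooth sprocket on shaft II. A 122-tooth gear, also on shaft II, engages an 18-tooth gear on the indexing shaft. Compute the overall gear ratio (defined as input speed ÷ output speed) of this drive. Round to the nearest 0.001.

0.025

Each stage contributes driven/driver: chain 25/146 = 0.17123, gear mesh 18/122 = 0.14754.
Overall: 0.17123 × 0.14754 = 0.025264.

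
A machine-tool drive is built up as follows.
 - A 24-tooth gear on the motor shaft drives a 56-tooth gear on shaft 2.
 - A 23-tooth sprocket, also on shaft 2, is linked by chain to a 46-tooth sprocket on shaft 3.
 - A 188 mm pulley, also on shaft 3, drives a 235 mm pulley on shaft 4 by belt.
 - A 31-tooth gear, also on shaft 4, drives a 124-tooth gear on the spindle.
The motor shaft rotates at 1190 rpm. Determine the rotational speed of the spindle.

51 rpm

gear mesh 56/24 = 2.3333 → 1190/2.3333 = 510 rpm
chain 46/23 = 2 → 510/2 = 255 rpm
belt 235/188 = 1.25 → 255/1.25 = 204 rpm
gear mesh 124/31 = 4 → 204/4 = 51 rpm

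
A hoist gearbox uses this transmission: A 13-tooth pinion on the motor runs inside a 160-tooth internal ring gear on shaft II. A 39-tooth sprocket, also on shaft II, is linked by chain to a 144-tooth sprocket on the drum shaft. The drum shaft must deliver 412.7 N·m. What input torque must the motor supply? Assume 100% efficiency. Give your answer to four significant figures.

Overall ratio R = 12.308 × 3.6923 = 45.444.
Input torque = output torque / R = 412.7 / 45.444 = 9.0815 N·m.

9.082 N·m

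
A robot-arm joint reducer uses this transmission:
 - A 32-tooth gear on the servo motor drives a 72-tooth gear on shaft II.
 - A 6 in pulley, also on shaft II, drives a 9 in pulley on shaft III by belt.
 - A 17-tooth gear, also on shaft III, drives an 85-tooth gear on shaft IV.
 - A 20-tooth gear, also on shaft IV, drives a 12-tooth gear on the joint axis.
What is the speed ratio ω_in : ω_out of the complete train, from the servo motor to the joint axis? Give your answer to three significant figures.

10.1

Each stage contributes driven/driver: gear mesh 72/32 = 2.25, belt 9/6 = 1.5, gear mesh 85/17 = 5, gear mesh 12/20 = 0.6.
Overall: 2.25 × 1.5 × 5 × 0.6 = 10.125.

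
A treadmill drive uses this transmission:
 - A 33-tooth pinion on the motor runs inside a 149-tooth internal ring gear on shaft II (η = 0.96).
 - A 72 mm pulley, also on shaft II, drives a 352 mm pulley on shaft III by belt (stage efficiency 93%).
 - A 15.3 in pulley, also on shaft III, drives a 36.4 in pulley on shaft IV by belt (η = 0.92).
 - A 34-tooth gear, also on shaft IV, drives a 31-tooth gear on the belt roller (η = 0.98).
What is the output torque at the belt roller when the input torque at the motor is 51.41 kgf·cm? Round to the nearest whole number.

1981 kgf·cm

After the internal gear (149/33): 51.41 × 4.5152 × 0.96 = 222.84 kgf·cm
After the belt (352/72): 222.84 × 4.8889 × 0.93 = 1013.2 kgf·cm
After the belt (36.4/15.3): 1013.2 × 2.3791 × 0.92 = 2217.6 kgf·cm
After the gear mesh (31/34): 2217.6 × 0.91176 × 0.98 = 1981.5 kgf·cm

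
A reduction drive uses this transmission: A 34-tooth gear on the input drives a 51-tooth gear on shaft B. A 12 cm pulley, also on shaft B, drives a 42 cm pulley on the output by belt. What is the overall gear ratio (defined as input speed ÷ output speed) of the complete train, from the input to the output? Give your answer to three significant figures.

Each stage contributes driven/driver: gear mesh 51/34 = 1.5, belt 42/12 = 3.5.
Overall: 1.5 × 3.5 = 5.25.

5.25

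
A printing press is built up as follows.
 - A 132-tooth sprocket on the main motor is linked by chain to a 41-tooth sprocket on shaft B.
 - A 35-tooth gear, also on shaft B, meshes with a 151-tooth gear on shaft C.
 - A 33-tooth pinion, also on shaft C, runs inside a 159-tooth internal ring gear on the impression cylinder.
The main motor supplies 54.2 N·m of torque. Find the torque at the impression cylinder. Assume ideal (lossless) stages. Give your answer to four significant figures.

After the chain (41/132): 54.2 × 0.31061 = 16.835 N·m
After the gear mesh (151/35): 16.835 × 4.3143 = 72.63 N·m
After the internal gear (159/33): 72.63 × 4.8182 = 349.95 N·m

349.9 N·m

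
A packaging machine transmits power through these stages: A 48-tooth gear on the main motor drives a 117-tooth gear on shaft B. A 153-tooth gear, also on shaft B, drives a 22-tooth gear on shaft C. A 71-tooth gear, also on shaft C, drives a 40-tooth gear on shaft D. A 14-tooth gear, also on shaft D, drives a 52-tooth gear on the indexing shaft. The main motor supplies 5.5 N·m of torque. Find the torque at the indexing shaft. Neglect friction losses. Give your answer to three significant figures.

4.03 N·m

Gear mesh: ratio = 117/48 = 2.4375; torque at shaft B = 5.5 × 2.4375 = 13.406 N·m.
Gear mesh: ratio = 22/153 = 0.14379; torque at shaft C = 13.406 × 0.14379 = 1.9277 N·m.
Gear mesh: ratio = 40/71 = 0.56338; torque at shaft D = 1.9277 × 0.56338 = 1.086 N·m.
Gear mesh: ratio = 52/14 = 3.7143; torque at the indexing shaft = 1.086 × 3.7143 = 4.0338 N·m.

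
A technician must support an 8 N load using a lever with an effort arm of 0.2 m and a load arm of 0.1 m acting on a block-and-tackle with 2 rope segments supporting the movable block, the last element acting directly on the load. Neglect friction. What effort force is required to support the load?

2 N

Lever MA = effort arm / load arm = 0.2/0.1 = 2.
Block-and-tackle MA = number of supporting rope parts = 2.
Combined ideal MA = 2 × 2 = 4.
Effort = load / MA = 8 / 4 = 2 N.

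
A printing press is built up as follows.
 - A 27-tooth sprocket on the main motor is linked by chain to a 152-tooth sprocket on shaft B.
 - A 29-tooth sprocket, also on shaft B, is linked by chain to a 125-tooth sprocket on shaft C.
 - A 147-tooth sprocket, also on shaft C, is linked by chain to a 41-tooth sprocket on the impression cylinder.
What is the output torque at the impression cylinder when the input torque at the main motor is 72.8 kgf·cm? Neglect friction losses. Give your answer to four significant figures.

492.7 kgf·cm

After the chain (152/27): 72.8 × 5.6296 = 409.84 kgf·cm
After the chain (125/29): 409.84 × 4.3103 = 1766.5 kgf·cm
After the chain (41/147): 1766.5 × 0.27891 = 492.71 kgf·cm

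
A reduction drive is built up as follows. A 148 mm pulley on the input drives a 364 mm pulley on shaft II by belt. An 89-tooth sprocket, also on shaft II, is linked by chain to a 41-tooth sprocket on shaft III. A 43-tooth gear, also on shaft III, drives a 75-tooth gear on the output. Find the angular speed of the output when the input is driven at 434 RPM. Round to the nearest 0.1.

219.6 RPM

the input → shaft II (belt, 364/148): 434 ÷ 2.4595 = 176.46 RPM
shaft II → shaft III (chain, 41/89): 176.46 ÷ 0.46067 = 383.05 RPM
shaft III → the output (gear mesh, 75/43): 383.05 ÷ 1.7442 = 219.62 RPM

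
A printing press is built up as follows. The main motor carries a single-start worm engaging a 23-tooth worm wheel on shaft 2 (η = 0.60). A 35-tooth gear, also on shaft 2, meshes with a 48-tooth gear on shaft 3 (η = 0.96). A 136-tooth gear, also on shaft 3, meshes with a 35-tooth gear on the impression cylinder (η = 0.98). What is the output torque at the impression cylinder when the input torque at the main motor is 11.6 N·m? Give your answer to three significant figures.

53.2 N·m

After the worm (23/1): 11.6 × 23 × 0.60 = 160.08 N·m
After the gear mesh (48/35): 160.08 × 1.3714 × 0.96 = 210.76 N·m
After the gear mesh (35/136): 210.76 × 0.25735 × 0.98 = 53.154 N·m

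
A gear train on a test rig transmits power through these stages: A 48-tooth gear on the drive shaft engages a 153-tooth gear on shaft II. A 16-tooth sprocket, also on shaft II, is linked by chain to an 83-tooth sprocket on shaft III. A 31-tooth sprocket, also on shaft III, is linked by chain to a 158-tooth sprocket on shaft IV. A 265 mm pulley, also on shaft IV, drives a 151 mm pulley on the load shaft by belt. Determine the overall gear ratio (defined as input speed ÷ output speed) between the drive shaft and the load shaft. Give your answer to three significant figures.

48.0

Each stage contributes driven/driver: gear mesh 153/48 = 3.1875, chain 83/16 = 5.1875, chain 158/31 = 5.0968, belt 151/265 = 0.56981.
Overall: 3.1875 × 5.1875 × 5.0968 × 0.56981 = 48.021.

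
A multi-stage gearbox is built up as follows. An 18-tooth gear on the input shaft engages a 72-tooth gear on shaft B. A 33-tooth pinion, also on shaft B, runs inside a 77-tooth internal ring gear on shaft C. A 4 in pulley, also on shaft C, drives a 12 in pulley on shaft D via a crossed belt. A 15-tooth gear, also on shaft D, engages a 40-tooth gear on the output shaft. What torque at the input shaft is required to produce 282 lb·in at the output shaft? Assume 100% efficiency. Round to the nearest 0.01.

3.78 lb·in

Overall ratio R = 4 × 2.3333 × 3 × 2.6667 = 74.667.
Input torque = output torque / R = 282 / 74.667 = 3.7768 lb·in.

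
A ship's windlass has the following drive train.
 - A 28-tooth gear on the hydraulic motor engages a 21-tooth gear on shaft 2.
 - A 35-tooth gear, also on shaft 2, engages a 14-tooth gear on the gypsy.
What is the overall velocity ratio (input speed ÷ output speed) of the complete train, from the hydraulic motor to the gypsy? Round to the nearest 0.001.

Each stage contributes driven/driver: gear mesh 21/28 = 0.75, gear mesh 14/35 = 0.4.
Overall: 0.75 × 0.4 = 0.3.

0.300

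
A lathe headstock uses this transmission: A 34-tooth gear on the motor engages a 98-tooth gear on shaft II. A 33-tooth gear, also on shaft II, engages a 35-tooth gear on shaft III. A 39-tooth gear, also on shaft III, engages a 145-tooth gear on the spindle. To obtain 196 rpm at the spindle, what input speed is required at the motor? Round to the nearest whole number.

Overall ratio R = 2.8824 × 1.0606 × 3.7179 = 11.366.
Required input speed = output speed × R = 196 × 11.366 = 2227.7 rpm.

2228 rpm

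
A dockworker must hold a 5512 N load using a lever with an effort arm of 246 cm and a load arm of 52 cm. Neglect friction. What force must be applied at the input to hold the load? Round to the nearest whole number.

Lever MA = effort arm / load arm = 246/52 = 4.7308.
Effort = load / MA = 5512 / 4.7308 = 1165.1 N.

1165 N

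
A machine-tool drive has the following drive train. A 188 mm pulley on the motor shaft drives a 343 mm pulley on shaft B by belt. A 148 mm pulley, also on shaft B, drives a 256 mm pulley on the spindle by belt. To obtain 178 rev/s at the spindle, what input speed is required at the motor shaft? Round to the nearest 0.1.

561.7 rev/s

Overall ratio R = 1.8245 × 1.7297 = 3.1558.
Required input speed = output speed × R = 178 × 3.1558 = 561.74 rev/s.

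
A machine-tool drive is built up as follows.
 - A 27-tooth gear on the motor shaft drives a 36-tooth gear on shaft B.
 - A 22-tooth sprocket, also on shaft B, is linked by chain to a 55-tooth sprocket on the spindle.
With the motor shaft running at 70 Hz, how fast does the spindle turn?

Gear mesh: ratio = 36/27 = 1.3333, so shaft B turns at 70 / 1.3333 = 52.5 Hz.
Chain: ratio = 55/22 = 2.5, so the spindle turns at 52.5 / 2.5 = 21 Hz.

21 Hz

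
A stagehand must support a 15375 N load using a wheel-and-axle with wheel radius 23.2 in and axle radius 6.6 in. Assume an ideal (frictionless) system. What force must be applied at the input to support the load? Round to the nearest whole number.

Wheel-and-axle MA = R/r = 23.2/6.6 = 3.5152.
Effort = load / MA = 15375 / 3.5152 = 4373.9 N.

4374 N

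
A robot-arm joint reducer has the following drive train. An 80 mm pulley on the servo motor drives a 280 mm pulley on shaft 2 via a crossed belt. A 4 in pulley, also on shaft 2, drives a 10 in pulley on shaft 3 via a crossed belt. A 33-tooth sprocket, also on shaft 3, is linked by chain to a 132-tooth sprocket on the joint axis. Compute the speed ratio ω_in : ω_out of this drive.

35

Each stage contributes driven/driver: belt 280/80 = 3.5, belt 10/4 = 2.5, chain 132/33 = 4.
Overall: 3.5 × 2.5 × 4 = 35.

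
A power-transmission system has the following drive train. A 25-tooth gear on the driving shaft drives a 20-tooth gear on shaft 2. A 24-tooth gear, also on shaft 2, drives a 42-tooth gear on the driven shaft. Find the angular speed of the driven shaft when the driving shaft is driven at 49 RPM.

35 RPM

the driving shaft → shaft 2 (gear mesh, 20/25): 49 ÷ 0.8 = 61.25 RPM
shaft 2 → the driven shaft (gear mesh, 42/24): 61.25 ÷ 1.75 = 35 RPM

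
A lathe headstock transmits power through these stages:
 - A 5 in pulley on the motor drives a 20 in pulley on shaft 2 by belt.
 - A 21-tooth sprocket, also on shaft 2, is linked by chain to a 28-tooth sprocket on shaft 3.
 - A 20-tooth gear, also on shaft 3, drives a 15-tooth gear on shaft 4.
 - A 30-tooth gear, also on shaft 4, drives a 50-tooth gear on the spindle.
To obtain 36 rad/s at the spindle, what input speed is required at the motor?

Overall ratio R = 4 × 1.3333 × 0.75 × 1.6667 = 6.6667.
Required input speed = output speed × R = 36 × 6.6667 = 240 rad/s.

240 rad/s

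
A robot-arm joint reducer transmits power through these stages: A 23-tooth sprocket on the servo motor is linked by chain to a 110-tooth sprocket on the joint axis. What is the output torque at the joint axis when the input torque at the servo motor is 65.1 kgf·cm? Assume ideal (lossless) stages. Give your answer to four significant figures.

Chain: ratio = 110/23 = 4.7826; torque at the joint axis = 65.1 × 4.7826 = 311.35 kgf·cm.

311.3 kgf·cm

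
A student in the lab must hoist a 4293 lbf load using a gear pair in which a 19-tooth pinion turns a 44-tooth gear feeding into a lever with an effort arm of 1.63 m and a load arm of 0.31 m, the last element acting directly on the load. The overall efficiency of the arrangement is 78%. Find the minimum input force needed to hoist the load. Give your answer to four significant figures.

452.0 lbf

Gear pair MA = 44/19 = 2.3158.
Lever MA = effort arm / load arm = 1.63/0.31 = 5.2581.
Combined ideal MA = 2.3158 × 5.2581 = 12.177.
Actual MA = 12.177 × 0.78 = 9.4977.
Effort = load / actual MA = 4293 / 9.4977 = 452 lbf.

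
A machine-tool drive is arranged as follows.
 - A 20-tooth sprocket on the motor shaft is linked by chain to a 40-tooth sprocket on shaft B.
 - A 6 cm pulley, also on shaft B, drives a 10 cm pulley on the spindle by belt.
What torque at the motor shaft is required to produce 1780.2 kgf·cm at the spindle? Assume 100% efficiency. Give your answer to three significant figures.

534 kgf·cm

Overall ratio R = 2 × 1.6667 = 3.3333.
Input torque = output torque / R = 1780.2 / 3.3333 = 534.06 kgf·cm.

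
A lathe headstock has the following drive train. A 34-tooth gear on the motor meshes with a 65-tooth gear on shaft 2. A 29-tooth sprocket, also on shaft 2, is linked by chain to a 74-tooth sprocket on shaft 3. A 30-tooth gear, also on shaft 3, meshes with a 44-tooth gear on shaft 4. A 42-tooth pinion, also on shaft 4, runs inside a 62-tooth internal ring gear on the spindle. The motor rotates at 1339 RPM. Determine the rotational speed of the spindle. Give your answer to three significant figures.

gear mesh 65/34 = 1.9118 → 1339/1.9118 = 700.4 RPM
chain 74/29 = 2.5517 → 700.4/2.5517 = 274.48 RPM
gear mesh 44/30 = 1.4667 → 274.48/1.4667 = 187.15 RPM
internal gear 62/42 = 1.4762 → 187.15/1.4762 = 126.78 RPM

127 RPM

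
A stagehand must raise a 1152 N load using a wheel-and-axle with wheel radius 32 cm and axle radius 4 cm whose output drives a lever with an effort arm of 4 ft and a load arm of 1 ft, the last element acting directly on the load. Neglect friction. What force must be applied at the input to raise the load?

36 N

Wheel-and-axle MA = R/r = 32/4 = 8.
Lever MA = effort arm / load arm = 4/1 = 4.
Combined ideal MA = 8 × 4 = 32.
Effort = load / MA = 1152 / 32 = 36 N.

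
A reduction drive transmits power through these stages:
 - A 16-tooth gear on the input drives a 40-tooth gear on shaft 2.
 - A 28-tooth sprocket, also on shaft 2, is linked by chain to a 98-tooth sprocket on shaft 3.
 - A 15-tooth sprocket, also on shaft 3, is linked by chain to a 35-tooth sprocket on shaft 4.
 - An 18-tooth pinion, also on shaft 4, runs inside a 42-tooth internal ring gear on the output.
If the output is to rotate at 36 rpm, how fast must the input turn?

Overall ratio R = 2.5 × 3.5 × 2.3333 × 2.3333 = 47.639.
Required input speed = output speed × R = 36 × 47.639 = 1715 rpm.

1715 rpm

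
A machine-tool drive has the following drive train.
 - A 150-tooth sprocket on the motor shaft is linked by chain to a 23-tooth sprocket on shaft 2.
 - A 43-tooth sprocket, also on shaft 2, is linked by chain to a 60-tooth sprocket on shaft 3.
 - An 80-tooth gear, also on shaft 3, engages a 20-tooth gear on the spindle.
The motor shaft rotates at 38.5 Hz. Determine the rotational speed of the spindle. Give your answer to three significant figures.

Chain: ratio = 23/150 = 0.15333, so shaft 2 turns at 38.5 / 0.15333 = 251.09 Hz.
Chain: ratio = 60/43 = 1.3953, so shaft 3 turns at 251.09 / 1.3953 = 179.95 Hz.
Gear mesh: ratio = 20/80 = 0.25, so the spindle turns at 179.95 / 0.25 = 719.78 Hz.

720 Hz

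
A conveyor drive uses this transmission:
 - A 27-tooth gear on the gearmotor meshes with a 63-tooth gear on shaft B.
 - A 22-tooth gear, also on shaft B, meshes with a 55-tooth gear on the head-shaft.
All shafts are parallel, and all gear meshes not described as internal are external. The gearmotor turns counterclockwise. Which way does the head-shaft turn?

counterclockwise

the gearmotor → shaft B: external mesh, 1 reversal → CW.
shaft B → the head-shaft: external mesh, 1 reversal → CCW.
2 reversals in total — an even number — so the head-shaft turns the same way as the gearmotor.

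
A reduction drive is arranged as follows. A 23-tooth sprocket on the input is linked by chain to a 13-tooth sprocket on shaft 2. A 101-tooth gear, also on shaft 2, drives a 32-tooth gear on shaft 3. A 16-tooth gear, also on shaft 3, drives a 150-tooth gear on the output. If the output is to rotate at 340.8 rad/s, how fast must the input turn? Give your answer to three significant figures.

572 rad/s

Overall ratio R = 0.56522 × 0.31683 × 9.375 = 1.6789.
Required input speed = output speed × R = 340.8 × 1.6789 = 572.16 rad/s.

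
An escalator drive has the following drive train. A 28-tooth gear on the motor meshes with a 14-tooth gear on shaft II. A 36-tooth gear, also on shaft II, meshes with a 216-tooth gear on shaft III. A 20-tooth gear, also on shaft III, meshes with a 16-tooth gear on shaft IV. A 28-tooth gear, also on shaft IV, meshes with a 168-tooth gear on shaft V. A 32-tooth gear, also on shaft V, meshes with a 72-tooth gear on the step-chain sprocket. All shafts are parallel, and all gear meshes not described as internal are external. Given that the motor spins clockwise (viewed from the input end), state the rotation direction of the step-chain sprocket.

the motor → shaft II: external mesh, 1 reversal → CCW.
shaft II → shaft III: external mesh, 1 reversal → CW.
shaft III → shaft IV: external mesh, 1 reversal → CCW.
shaft IV → shaft V: external mesh, 1 reversal → CW.
shaft V → the step-chain sprocket: external mesh, 1 reversal → CCW.
5 reversals in total — an odd number — so the step-chain sprocket turns opposite to the motor.

counterclockwise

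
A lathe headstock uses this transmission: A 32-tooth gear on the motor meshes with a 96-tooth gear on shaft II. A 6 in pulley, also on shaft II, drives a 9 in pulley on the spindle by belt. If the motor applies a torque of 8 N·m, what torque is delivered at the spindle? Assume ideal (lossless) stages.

36 N·m

Gear mesh: ratio = 96/32 = 3; torque at shaft II = 8 × 3 = 24 N·m.
Belt: ratio = 9/6 = 1.5; torque at the spindle = 24 × 1.5 = 36 N·m.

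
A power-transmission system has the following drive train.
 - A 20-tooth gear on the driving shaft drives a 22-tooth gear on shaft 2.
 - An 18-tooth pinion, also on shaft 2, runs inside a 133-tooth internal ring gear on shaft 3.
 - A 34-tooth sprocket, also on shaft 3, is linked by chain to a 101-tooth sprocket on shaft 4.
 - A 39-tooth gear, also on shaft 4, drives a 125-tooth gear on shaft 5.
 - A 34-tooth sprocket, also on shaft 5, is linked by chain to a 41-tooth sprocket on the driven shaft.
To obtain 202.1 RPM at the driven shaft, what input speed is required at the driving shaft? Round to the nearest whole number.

Overall ratio R = 1.1 × 7.3889 × 2.9706 × 3.2051 × 1.2059 = 93.318.
Required input speed = output speed × R = 202.1 × 93.318 = 18860 RPM.

18860 RPM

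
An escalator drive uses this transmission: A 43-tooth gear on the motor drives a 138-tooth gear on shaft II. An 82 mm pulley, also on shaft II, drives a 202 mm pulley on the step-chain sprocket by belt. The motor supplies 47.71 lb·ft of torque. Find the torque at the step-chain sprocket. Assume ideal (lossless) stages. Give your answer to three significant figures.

gear mesh 138/43 = 3.2093 → τ = 47.71·3.2093 = 153.12 lb·ft
belt 202/82 = 2.4634 → τ = 153.12·2.4634 = 377.19 lb·ft

377 lb·ft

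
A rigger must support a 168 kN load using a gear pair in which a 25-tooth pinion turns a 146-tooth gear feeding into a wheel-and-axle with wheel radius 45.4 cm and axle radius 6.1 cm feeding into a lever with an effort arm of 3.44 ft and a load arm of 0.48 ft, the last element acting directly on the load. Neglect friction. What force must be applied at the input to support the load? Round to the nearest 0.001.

Gear pair MA = 146/25 = 5.84.
Wheel-and-axle MA = R/r = 45.4/6.1 = 7.4426.
Lever MA = effort arm / load arm = 3.44/0.48 = 7.1667.
Combined ideal MA = 5.84 × 7.4426 × 7.1667 = 311.5.
Effort = load / MA = 168 / 311.5 = 0.53933 kN.

0.539 kN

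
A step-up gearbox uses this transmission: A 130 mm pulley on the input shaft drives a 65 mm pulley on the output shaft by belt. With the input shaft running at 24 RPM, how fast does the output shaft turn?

Belt: ratio = 65/130 = 0.5, so the output shaft turns at 24 / 0.5 = 48 RPM.

48 RPM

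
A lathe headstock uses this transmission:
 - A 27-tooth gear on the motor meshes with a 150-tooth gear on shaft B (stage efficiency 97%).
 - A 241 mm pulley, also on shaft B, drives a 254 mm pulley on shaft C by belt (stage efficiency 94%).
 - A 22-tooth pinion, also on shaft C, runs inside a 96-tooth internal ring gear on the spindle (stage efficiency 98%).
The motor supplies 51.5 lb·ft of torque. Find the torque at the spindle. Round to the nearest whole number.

1176 lb·ft

After the gear mesh (150/27): 51.5 × 5.5556 × 0.97 = 277.53 lb·ft
After the belt (254/241): 277.53 × 1.0539 × 0.94 = 274.95 lb·ft
After the internal gear (96/22): 274.95 × 4.3636 × 0.98 = 1175.8 lb·ft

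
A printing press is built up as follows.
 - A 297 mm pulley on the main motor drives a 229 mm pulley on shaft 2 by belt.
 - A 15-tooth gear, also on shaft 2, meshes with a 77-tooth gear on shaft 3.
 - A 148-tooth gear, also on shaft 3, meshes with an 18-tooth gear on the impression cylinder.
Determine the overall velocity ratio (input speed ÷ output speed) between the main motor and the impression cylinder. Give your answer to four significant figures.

0.4814

Each stage contributes driven/driver: belt 229/297 = 0.77104, gear mesh 77/15 = 5.1333, gear mesh 18/148 = 0.12162.
Overall: 0.77104 × 5.1333 × 0.12162 = 0.48138.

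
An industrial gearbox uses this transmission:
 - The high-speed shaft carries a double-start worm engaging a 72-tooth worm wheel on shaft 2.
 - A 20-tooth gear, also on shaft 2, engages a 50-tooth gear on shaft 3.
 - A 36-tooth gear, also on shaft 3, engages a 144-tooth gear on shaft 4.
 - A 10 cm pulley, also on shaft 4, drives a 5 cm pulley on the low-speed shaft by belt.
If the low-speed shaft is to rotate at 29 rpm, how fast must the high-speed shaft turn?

5220 rpm

Overall ratio R = 36 × 2.5 × 4 × 0.5 = 180.
Required input speed = output speed × R = 29 × 180 = 5220 rpm.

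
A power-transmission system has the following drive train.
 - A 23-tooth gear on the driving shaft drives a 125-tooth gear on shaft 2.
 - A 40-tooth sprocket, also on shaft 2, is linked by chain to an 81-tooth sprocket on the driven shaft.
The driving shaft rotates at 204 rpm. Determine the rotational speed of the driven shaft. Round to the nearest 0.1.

the driving shaft → shaft 2 (gear mesh, 125/23): 204 ÷ 5.4348 = 37.536 rpm
shaft 2 → the driven shaft (chain, 81/40): 37.536 ÷ 2.025 = 18.536 rpm

18.5 rpm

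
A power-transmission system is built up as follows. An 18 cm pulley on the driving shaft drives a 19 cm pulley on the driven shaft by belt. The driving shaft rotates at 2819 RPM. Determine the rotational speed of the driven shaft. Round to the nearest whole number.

Belt: ratio = 19/18 = 1.0556, so the driven shaft turns at 2819 / 1.0556 = 2670.6 RPM.

2671 RPM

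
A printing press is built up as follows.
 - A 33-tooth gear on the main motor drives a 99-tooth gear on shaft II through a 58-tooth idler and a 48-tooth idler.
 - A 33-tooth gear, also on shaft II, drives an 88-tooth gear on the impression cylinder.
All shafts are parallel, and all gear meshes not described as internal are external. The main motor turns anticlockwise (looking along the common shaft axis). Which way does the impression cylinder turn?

the main motor → shaft II: driver → idler → idler → driven is 3 external meshes, 3 reversals → CW.
shaft II → the impression cylinder: external mesh, 1 reversal → CCW.
4 reversals in total — an even number — so the impression cylinder turns the same way as the main motor.

anticlockwise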